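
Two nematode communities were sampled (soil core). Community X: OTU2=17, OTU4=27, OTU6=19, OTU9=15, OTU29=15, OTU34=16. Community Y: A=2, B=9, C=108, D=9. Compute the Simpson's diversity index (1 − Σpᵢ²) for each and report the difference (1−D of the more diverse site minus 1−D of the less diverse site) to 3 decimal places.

Community X: N=109, proportions 0.15596, 0.24771, 0.17431, 0.13761, 0.13761, 0.14679, giving 1−D = 0.82451 (working shown to 5 dp, full precision carried).
Community Y: N=128, proportions 0.01562, 0.07031, 0.84375, 0.07031, giving 1−D = 0.27795.
Difference = |0.82451 − 0.27795| = 0.54656, i.e. 0.547 to 3 decimal places.

0.547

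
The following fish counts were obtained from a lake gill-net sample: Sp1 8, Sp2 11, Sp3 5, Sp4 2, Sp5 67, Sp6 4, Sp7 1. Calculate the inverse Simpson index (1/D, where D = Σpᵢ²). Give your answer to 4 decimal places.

2.0347

Total N = 8+11+5+2+67+4+1 = 98, so the proportions are 0.0816327, 0.1122449, 0.0510204, 0.0204082, 0.6836735, 0.0408163, 0.0102041 (working shown to 7 dp, full precision carried).
D = 0.0816327² + 0.1122449² + 0.0510204² + 0.0204082² + 0.6836735² + 0.0408163² + 0.0102041² = 0.0066639 + 0.0125989 + 0.0026031 + 0.0004165 + 0.4674094 + 0.0016660 + 0.0001041 = 0.4914619.
So 1/D = 2.034746, i.e. 2.0347 to 4 decimal places.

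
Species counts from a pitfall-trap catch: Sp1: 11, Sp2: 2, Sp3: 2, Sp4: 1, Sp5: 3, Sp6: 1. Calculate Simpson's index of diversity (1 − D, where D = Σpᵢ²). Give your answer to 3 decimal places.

Total N = 11+2+2+1+3+1 = 20, so the proportions are 0.55, 0.1, 0.1, 0.05, 0.15, 0.05 (working shown to 5 dp, full precision carried).
D = 0.55² + 0.1² + 0.1² + 0.05² + 0.15² + 0.05² = 0.30250 + 0.01000 + 0.01000 + 0.00250 + 0.02250 + 0.00250 = 0.35000.
So 1 − D = 0.65000, i.e. 0.650 to 3 decimal places.

0.650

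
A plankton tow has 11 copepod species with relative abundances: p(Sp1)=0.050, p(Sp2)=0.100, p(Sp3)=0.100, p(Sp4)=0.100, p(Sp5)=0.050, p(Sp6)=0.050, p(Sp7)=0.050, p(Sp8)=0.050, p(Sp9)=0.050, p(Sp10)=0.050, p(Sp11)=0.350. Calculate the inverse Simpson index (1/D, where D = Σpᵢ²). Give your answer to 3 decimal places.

D = 0.05² + 0.1² + 0.1² + 0.1² + 0.05² + 0.05² + 0.05² + 0.05² + 0.05² + 0.05² + 0.35² = 0.0025000 + 0.0100000 + 0.0100000 + 0.0100000 + 0.0025000 + 0.0025000 + 0.0025000 + 0.0025000 + 0.0025000 + 0.0025000 + 0.1225000 = 0.1700000 (working shown to 7 dp, full precision carried).
So 1/D = 5.88235, i.e. 5.882 to 3 decimal places.

5.882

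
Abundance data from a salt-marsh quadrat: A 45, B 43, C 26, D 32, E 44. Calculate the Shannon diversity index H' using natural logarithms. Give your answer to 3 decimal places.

1.588

Total N = 45+43+26+32+44 = 190, so the proportions are 0.23684, 0.22632, 0.13684, 0.16842, 0.23158 (working shown to 5 dp, full precision carried).
Each pᵢ ln pᵢ term: 0.23684×(-1.44036)=-0.34114, 0.22632×(-1.48582)=-0.33627, 0.13684×(-1.98893)=-0.27217, 0.16842×(-1.78129)=-0.30001, 0.23158×(-1.46283)=-0.33876.
Sum = -1.58834, so H' = 1.588.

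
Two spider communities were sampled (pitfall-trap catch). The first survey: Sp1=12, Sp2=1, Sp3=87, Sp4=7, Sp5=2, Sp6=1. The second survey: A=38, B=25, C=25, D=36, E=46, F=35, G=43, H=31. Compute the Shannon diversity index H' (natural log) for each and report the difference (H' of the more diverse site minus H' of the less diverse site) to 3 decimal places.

The first survey: N=110, proportions 0.10909, 0.00909, 0.79091, 0.06364, 0.01818, 0.00909, giving H' = 0.76084 (working shown to 5 dp, full precision carried).
The second survey: N=279, proportions 0.1362, 0.08961, 0.08961, 0.12903, 0.16487, 0.12545, 0.15412, 0.11111, giving H' = 2.05803.
Difference = |0.76084 − 2.05803| = 1.29719, i.e. 1.297 to 3 decimal places.

1.297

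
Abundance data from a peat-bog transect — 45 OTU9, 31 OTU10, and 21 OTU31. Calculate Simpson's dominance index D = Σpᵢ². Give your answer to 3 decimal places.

0.364

Total N = 45+31+21 = 97, so the proportions are 0.46392, 0.31959, 0.21649 (working shown to 5 dp, full precision carried).
D = 0.46392² + 0.31959² + 0.21649² = 0.21522 + 0.10214 + 0.04687 = 0.36423.
To 3 decimal places, D = 0.364.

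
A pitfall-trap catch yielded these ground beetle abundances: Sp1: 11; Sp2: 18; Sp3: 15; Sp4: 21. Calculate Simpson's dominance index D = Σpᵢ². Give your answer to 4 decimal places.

Total N = 11+18+15+21 = 65, so the proportions are 0.169231, 0.276923, 0.230769, 0.323077 (working shown to 6 dp, full precision carried).
D = 0.169231² + 0.276923² + 0.230769² + 0.323077² = 0.028639 + 0.076686 + 0.053254 + 0.104379 = 0.262959.
To 4 decimal places, D = 0.2630.

0.2630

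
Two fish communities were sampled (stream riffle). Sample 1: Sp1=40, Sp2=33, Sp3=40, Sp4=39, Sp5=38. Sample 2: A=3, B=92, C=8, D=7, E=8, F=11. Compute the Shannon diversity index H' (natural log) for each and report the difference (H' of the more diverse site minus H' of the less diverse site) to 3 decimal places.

0.566

Sample 1: N=190, proportions 0.21053, 0.17368, 0.21053, 0.20526, 0.2, giving H' = 1.60701 (working shown to 5 dp, full precision carried).
Sample 2: N=129, proportions 0.02326, 0.71318, 0.06202, 0.05426, 0.06202, 0.08527, giving H' = 1.04144.
Difference = |1.60701 − 1.04144| = 0.56557, i.e. 0.566 to 3 decimal places.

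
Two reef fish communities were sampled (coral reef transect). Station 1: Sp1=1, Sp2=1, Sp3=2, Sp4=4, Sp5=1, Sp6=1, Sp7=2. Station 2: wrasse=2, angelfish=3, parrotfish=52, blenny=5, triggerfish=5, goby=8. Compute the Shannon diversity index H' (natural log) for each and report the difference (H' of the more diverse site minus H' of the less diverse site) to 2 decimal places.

Station 1: N=12, proportions 0.08333, 0.08333, 0.16667, 0.33333, 0.08333, 0.08333, 0.16667, giving H' = 1.79176 (working shown to 5 dp, full precision carried).
Station 2: N=75, proportions 0.02667, 0.04, 0.69333, 0.06667, 0.06667, 0.10667, giving H' = 1.07913.
Difference = |1.79176 − 1.07913| = 0.71263, i.e. 0.71 to 2 decimal places.

0.71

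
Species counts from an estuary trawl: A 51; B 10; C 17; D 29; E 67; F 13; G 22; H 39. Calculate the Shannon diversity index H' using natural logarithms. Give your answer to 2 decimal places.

1.90

Total N = 51+10+17+29+67+13+22+39 = 248, so the proportions are 0.2056, 0.0403, 0.0685, 0.1169, 0.2702, 0.0524, 0.0887, 0.1573 (working shown to 4 dp, full precision carried).
Each pᵢ ln pᵢ term: 0.2056×(-1.5816)=-0.3252, 0.0403×(-3.2108)=-0.1295, 0.0685×(-2.6802)=-0.1837, 0.1169×(-2.1461)=-0.2510, 0.2702×(-1.3087)=-0.3536, 0.0524×(-2.9485)=-0.1546, 0.0887×(-2.4224)=-0.2149, 0.1573×(-1.8499)=-0.2909.
Sum = -1.9033, so H' = 1.90.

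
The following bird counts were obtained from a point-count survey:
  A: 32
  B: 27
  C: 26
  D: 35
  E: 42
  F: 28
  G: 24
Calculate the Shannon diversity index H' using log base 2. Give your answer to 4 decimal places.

Total N = 32+27+26+35+42+28+24 = 214, so the proportions are 0.149533, 0.126168, 0.121495, 0.163551, 0.196262, 0.130841, 0.11215 (working shown to 6 dp, full precision carried).
Each pᵢ log₂ pᵢ term: 0.149533×(-2.741467)=-0.409939, 0.126168×(-2.986579)=-0.376811, 0.121495×(-3.041027)=-0.369471, 0.163551×(-2.612184)=-0.427226, 0.196262×(-2.349150)=-0.461048, 0.130841×(-2.934112)=-0.383903, 0.11215×(-3.156504)=-0.354001.
Sum = -2.782398, so H' = 2.7824.

2.7824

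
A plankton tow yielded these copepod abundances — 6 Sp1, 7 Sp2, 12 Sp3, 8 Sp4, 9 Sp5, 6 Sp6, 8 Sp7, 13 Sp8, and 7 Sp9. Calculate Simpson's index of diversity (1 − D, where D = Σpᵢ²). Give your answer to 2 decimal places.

0.88

Total N = 6+7+12+8+9+6+8+13+7 = 76, so the proportions are 0.0789, 0.0921, 0.1579, 0.1053, 0.1184, 0.0789, 0.1053, 0.1711, 0.0921 (working shown to 4 dp, full precision carried).
D = 0.0789² + 0.0921² + 0.1579² + 0.1053² + 0.1184² + 0.0789² + 0.1053² + 0.1711² + 0.0921² = 0.0062 + 0.0085 + 0.0249 + 0.0111 + 0.0140 + 0.0062 + 0.0111 + 0.0293 + 0.0085 = 0.1198.
So 1 − D = 0.8802, i.e. 0.88 to 2 decimal places.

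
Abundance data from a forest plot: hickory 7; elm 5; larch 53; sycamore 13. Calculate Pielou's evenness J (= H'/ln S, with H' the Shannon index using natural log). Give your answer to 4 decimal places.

0.6879

Total N = 7+5+53+13 = 78, so the proportions are 0.089744, 0.064103, 0.679487, 0.166667 (working shown to 6 dp, full precision carried).
H' = −Σ pᵢ ln pᵢ = −((-0.216354) + (-0.176107) + (-0.262565) + (-0.298627)) = 0.953653.
With S = 4 species, ln S = 1.386294, so J = 0.953653/1.386294 = 0.687915, i.e. 0.6879 to 4 decimal places.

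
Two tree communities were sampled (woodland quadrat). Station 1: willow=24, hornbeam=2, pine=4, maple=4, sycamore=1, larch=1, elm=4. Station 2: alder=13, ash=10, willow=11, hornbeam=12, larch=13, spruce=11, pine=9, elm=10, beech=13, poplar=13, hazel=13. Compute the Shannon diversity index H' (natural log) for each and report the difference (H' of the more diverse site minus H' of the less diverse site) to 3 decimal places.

1.059

Station 1: N=40, proportions 0.6, 0.05, 0.1, 0.1, 0.025, 0.025, 0.1, giving H' = 1.33150 (working shown to 5 dp, full precision carried).
Station 2: N=128, proportions 0.10156, 0.07812, 0.08594, 0.09375, 0.10156, 0.08594, 0.07031, 0.07812, 0.10156, 0.10156, 0.10156, giving H' = 2.39015.
Difference = |1.33150 − 2.39015| = 1.05865, i.e. 1.059 to 3 decimal places.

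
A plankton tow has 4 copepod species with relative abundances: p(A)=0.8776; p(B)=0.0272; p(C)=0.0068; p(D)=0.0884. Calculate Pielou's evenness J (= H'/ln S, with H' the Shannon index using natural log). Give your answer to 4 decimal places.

H' = −Σ pᵢ ln pᵢ = −((-0.1145833) + (-0.0980434) + (-0.0339377) + (-0.2144481)) = 0.4610125 (working shown to 7 dp, full precision carried).
With S = 4 species, ln S = 1.3862944, so J = 0.4610125/1.3862944 = 0.3325502, i.e. 0.3326 to 4 decimal places.

0.3326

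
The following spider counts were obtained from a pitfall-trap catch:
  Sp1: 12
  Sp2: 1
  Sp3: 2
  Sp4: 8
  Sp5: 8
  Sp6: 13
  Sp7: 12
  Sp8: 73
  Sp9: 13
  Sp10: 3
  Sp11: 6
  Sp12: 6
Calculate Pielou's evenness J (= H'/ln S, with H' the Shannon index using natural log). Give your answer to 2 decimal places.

Total N = 12+1+2+8+8+13+12+73+13+3+6+6 = 157, so the proportions are 0.0764, 0.0064, 0.0127, 0.051, 0.051, 0.0828, 0.0764, 0.465, 0.0828, 0.0191, 0.0382, 0.0382 (working shown to 4 dp, full precision carried).
H' = −Σ pᵢ ln pᵢ = −((-0.1965) + (-0.0322) + (-0.0556) + (-0.1517) + (-0.1517) + (-0.2063) + (-0.1965) + (-0.3561) + (-0.2063) + (-0.0756) + (-0.1248) + (-0.1248)) = 1.8780.
With S = 12 species, ln S = 2.4849, so J = 1.8780/2.4849 = 0.7558, i.e. 0.76 to 2 decimal places.

0.76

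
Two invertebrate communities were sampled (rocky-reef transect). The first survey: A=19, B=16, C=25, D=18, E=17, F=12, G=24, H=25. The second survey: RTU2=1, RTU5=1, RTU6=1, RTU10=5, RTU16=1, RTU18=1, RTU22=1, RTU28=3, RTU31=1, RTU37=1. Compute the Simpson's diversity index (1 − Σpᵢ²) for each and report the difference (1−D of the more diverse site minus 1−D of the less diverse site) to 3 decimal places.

The first survey: N=156, proportions 0.12179, 0.10256, 0.16026, 0.11538, 0.10897, 0.07692, 0.15385, 0.16026, giving 1−D = 0.86851 (working shown to 5 dp, full precision carried).
The second survey: N=16, proportions 0.0625, 0.0625, 0.0625, 0.3125, 0.0625, 0.0625, 0.0625, 0.1875, 0.0625, 0.0625, giving 1−D = 0.83594.
Difference = |0.86851 − 0.83594| = 0.03257, i.e. 0.033 to 3 decimal places.

0.033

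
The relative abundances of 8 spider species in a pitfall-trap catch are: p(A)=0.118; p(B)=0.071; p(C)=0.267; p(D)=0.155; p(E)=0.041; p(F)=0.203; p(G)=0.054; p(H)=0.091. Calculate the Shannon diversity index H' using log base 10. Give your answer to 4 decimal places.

0.8303

Each pᵢ log₁₀ pᵢ term (working shown to 6 dp, full precision carried): 0.118×(-0.928118)=-0.109518, 0.071×(-1.148742)=-0.081561, 0.267×(-0.573489)=-0.153121, 0.155×(-0.809668)=-0.125499, 0.041×(-1.387216)=-0.056876, 0.203×(-0.692504)=-0.140578, 0.054×(-1.267606)=-0.068451, 0.091×(-1.040959)=-0.094727.
Sum = -0.830331, so H' = 0.8303.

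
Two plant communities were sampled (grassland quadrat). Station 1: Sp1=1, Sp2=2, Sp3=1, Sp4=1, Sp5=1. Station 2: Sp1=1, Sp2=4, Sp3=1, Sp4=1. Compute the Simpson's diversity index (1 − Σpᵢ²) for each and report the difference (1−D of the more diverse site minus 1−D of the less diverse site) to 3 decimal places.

0.166

Station 1: N=6, proportions 0.166667, 0.333333, 0.166667, 0.166667, 0.166667, giving 1−D = 0.777778 (working shown to 6 dp, full precision carried).
Station 2: N=7, proportions 0.142857, 0.571429, 0.142857, 0.142857, giving 1−D = 0.612245.
Difference = |0.777778 − 0.612245| = 0.165533, i.e. 0.166 to 3 decimal places.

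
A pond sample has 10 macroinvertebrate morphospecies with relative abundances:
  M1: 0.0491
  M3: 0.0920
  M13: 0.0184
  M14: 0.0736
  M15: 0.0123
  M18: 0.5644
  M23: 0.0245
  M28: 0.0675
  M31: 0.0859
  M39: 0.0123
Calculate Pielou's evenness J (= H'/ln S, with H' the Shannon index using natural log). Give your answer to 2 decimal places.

H' = −Σ pᵢ ln pᵢ = −((-0.1480) + (-0.2195) + (-0.0735) + (-0.1920) + (-0.0541) + (-0.3228) + (-0.0909) + (-0.1820) + (-0.2108) + (-0.0541)) = 1.5477 (working shown to 4 dp, full precision carried).
With S = 10 species, ln S = 2.3026, so J = 1.5477/2.3026 = 0.6722, i.e. 0.67 to 2 decimal places.

0.67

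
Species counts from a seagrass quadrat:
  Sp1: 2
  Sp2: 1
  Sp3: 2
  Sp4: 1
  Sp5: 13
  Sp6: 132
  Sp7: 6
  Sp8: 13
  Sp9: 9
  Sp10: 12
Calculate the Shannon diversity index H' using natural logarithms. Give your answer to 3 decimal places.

1.198

Total N = 2+1+2+1+13+132+6+13+9+12 = 191, so the proportions are 0.01047, 0.00524, 0.01047, 0.00524, 0.06806, 0.6911, 0.03141, 0.06806, 0.04712, 0.06283 (working shown to 5 dp, full precision carried).
Each pᵢ ln pᵢ term: 0.01047×(-4.55913)=-0.04774, 0.00524×(-5.25227)=-0.02750, 0.01047×(-4.55913)=-0.04774, 0.00524×(-5.25227)=-0.02750, 0.06806×(-2.68732)=-0.18291, 0.6911×(-0.36947)=-0.25534, 0.03141×(-3.46051)=-0.10871, 0.06806×(-2.68732)=-0.18291, 0.04712×(-3.05505)=-0.14396, 0.06283×(-2.76737)=-0.17387.
Sum = -1.19816, so H' = 1.198.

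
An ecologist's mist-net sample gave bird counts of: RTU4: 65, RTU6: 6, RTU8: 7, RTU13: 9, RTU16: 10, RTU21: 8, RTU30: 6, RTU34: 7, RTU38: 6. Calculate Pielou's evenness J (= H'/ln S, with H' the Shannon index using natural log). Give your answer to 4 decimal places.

0.7614

Total N = 65+6+7+9+10+8+6+7+6 = 124, so the proportions are 0.524194, 0.048387, 0.056452, 0.072581, 0.080645, 0.064516, 0.048387, 0.056452, 0.048387 (working shown to 6 dp, full precision carried).
H' = −Σ pᵢ ln pᵢ = −((-0.338574) + (-0.146541) + (-0.162263) + (-0.190383) + (-0.203040) + (-0.176828) + (-0.146541) + (-0.162263) + (-0.146541)) = 1.672975.
With S = 9 species, ln S = 2.197225, so J = 1.672975/2.197225 = 0.761404, i.e. 0.7614 to 4 decimal places.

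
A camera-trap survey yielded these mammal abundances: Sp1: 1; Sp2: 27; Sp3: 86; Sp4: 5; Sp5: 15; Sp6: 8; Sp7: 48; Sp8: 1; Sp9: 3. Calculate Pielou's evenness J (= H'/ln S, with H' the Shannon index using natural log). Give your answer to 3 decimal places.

0.693

Total N = 1+27+86+5+15+8+48+1+3 = 194, so the proportions are 0.00515, 0.13918, 0.4433, 0.02577, 0.07732, 0.04124, 0.24742, 0.00515, 0.01546 (working shown to 5 dp, full precision carried).
H' = −Σ pᵢ ln pᵢ = −((-0.02715) + (-0.27446) + (-0.36063) + (-0.09429) + (-0.19792) + (-0.13148) + (-0.34556) + (-0.02715) + (-0.06447)) = 1.52312.
With S = 9 species, ln S = 2.19722, so J = 1.52312/2.19722 = 0.69320, i.e. 0.693 to 3 decimal places.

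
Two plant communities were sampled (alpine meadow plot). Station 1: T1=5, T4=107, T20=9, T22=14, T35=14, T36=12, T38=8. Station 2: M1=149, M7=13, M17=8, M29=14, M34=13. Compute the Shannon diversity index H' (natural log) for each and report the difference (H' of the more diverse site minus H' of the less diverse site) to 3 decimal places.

0.407

Station 1: N=169, proportions 0.029586, 0.633136, 0.053254, 0.08284, 0.08284, 0.071006, 0.047337, giving H' = 1.294615 (working shown to 6 dp, full precision carried).
Station 2: N=197, proportions 0.756345, 0.06599, 0.040609, 0.071066, 0.06599, giving H' = 0.887980.
Difference = |1.294615 − 0.887980| = 0.406635, i.e. 0.407 to 3 decimal places.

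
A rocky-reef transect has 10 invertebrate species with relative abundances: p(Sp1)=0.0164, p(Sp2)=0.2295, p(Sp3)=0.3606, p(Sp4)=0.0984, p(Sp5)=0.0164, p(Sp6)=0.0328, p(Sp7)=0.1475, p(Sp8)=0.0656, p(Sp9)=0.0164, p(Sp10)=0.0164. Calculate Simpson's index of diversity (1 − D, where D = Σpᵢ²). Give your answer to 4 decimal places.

0.7794

D = 0.0164² + 0.2295² + 0.3606² + 0.0984² + 0.0164² + 0.0328² + 0.1475² + 0.0656² + 0.0164² + 0.0164² = 0.000269 + 0.052670 + 0.130032 + 0.009683 + 0.000269 + 0.001076 + 0.021756 + 0.004303 + 0.000269 + 0.000269 = 0.220596 (working shown to 6 dp, full precision carried).
So 1 − D = 0.779404, i.e. 0.7794 to 4 decimal places.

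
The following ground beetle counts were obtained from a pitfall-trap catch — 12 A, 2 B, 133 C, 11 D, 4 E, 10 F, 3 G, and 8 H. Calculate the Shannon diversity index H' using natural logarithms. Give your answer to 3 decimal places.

1.076

Total N = 12+2+133+11+4+10+3+8 = 183, so the proportions are 0.06557, 0.01093, 0.72678, 0.06011, 0.02186, 0.05464, 0.01639, 0.04372 (working shown to 5 dp, full precision carried).
Each pᵢ ln pᵢ term: 0.06557×(-2.72458)=-0.17866, 0.01093×(-4.51634)=-0.04936, 0.72678×(-0.31914)=-0.23194, 0.06011×(-2.81159)=-0.16900, 0.02186×(-3.82319)=-0.08357, 0.05464×(-2.90690)=-0.15885, 0.01639×(-4.11087)=-0.06739, 0.04372×(-3.13004)=-0.13683.
Sum = -1.07560, so H' = 1.076.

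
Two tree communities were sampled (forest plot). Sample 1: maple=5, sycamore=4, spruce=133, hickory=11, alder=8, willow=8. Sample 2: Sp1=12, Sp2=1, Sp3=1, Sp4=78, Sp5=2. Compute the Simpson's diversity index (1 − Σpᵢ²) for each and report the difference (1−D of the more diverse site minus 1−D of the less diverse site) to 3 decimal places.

Sample 1: N=169, proportions 0.02959, 0.02367, 0.78698, 0.06509, 0.04734, 0.04734, giving 1−D = 0.37051 (working shown to 5 dp, full precision carried).
Sample 2: N=94, proportions 0.12766, 0.01064, 0.01064, 0.82979, 0.02128, giving 1−D = 0.29448.
Difference = |0.37051 − 0.29448| = 0.07603, i.e. 0.076 to 3 decimal places.

0.076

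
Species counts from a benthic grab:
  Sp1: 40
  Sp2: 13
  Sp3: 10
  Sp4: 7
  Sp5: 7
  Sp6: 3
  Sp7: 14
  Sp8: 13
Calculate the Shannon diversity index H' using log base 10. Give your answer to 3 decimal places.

Total N = 40+13+10+7+7+3+14+13 = 107, so the proportions are 0.37383, 0.1215, 0.09346, 0.06542, 0.06542, 0.02804, 0.13084, 0.1215 (working shown to 5 dp, full precision carried).
Each pᵢ log₁₀ pᵢ term: 0.37383×(-0.42732)=-0.15975, 0.1215×(-0.91544)=-0.11122, 0.09346×(-1.02938)=-0.09620, 0.06542×(-1.18429)=-0.07748, 0.06542×(-1.18429)=-0.07748, 0.02804×(-1.55226)=-0.04352, 0.13084×(-0.88326)=-0.11557, 0.1215×(-0.91544)=-0.11122.
Sum = -0.79244, so H' = 0.792.

0.792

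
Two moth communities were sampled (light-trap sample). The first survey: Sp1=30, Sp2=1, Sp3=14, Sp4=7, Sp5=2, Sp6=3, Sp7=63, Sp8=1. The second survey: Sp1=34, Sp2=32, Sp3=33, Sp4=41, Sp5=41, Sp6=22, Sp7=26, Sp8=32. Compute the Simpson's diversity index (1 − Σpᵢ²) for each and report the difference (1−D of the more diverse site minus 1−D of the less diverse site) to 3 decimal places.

The first survey: N=121, proportions 0.24793, 0.00826, 0.1157, 0.05785, 0.01653, 0.02479, 0.52066, 0.00826, giving 1−D = 0.64968 (working shown to 5 dp, full precision carried).
The second survey: N=261, proportions 0.13027, 0.12261, 0.12644, 0.15709, 0.15709, 0.08429, 0.09962, 0.12261, giving 1−D = 0.87060.
Difference = |0.64968 − 0.87060| = 0.22092, i.e. 0.221 to 3 decimal places.

0.221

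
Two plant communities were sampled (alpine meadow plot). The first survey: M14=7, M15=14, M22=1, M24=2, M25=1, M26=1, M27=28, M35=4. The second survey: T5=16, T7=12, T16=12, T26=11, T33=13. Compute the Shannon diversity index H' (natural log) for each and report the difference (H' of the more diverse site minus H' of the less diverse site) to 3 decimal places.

0.140

The first survey: N=58, proportions 0.12069, 0.24138, 0.01724, 0.03448, 0.01724, 0.01724, 0.48276, 0.06897, giving H' = 1.46042 (working shown to 5 dp, full precision carried).
The second survey: N=64, proportions 0.25, 0.1875, 0.1875, 0.17188, 0.20312, giving H' = 1.60075.
Difference = |1.46042 − 1.60075| = 0.14033, i.e. 0.140 to 3 decimal places.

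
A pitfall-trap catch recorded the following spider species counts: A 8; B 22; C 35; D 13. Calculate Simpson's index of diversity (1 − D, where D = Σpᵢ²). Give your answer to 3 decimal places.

Total N = 8+22+35+13 = 78, so the proportions are 0.10256, 0.28205, 0.44872, 0.16667 (working shown to 5 dp, full precision carried).
D = 0.10256² + 0.28205² + 0.44872² + 0.16667² = 0.01052 + 0.07955 + 0.20135 + 0.02778 = 0.31920.
So 1 − D = 0.68080, i.e. 0.681 to 3 decimal places.

0.681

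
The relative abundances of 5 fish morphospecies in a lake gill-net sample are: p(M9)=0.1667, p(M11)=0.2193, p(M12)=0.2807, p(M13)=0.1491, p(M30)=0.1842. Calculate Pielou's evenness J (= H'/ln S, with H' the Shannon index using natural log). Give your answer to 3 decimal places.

0.984

H' = −Σ pᵢ ln pᵢ = −((-0.29865) + (-0.33275) + (-0.35662) + (-0.28376) + (-0.31162)) = 1.58340 (working shown to 5 dp, full precision carried).
With S = 5 species, ln S = 1.60944, so J = 1.58340/1.60944 = 0.98382, i.e. 0.984 to 3 decimal places.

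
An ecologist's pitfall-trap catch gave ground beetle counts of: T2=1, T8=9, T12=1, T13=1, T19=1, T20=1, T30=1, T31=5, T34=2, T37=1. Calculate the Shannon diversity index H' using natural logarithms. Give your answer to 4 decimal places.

1.8656

Total N = 1+9+1+1+1+1+1+5+2+1 = 23, so the proportions are 0.043478, 0.391304, 0.043478, 0.043478, 0.043478, 0.043478, 0.043478, 0.217391, 0.086957, 0.043478 (working shown to 6 dp, full precision carried).
Each pᵢ ln pᵢ term: 0.043478×(-3.135494)=-0.136326, 0.391304×(-0.938270)=-0.367149, 0.043478×(-3.135494)=-0.136326, 0.043478×(-3.135494)=-0.136326, 0.043478×(-3.135494)=-0.136326, 0.043478×(-3.135494)=-0.136326, 0.043478×(-3.135494)=-0.136326, 0.217391×(-1.526056)=-0.331751, 0.086957×(-2.442347)=-0.212378, 0.043478×(-3.135494)=-0.136326.
Sum = -1.865559, so H' = 1.8656.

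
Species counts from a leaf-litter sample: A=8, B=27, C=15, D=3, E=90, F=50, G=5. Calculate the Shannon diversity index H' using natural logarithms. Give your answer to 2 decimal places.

1.46

Total N = 8+27+15+3+90+50+5 = 198, so the proportions are 0.0404, 0.1364, 0.0758, 0.0152, 0.4545, 0.2525, 0.0253 (working shown to 4 dp, full precision carried).
Each pᵢ ln pᵢ term: 0.0404×(-3.2088)=-0.1296, 0.1364×(-1.9924)=-0.2717, 0.0758×(-2.5802)=-0.1955, 0.0152×(-4.1897)=-0.0635, 0.4545×(-0.7885)=-0.3584, 0.2525×(-1.3762)=-0.3475, 0.0253×(-3.6788)=-0.0929.
Sum = -1.4591, so H' = 1.46.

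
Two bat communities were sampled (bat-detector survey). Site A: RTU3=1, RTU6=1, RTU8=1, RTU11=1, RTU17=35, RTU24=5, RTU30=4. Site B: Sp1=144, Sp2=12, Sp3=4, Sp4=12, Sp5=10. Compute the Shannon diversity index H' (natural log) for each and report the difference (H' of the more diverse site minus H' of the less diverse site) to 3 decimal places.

0.208

Site A: N=48, proportions 0.020833, 0.020833, 0.020833, 0.020833, 0.729167, 0.104167, 0.083333, giving H' = 0.995585 (working shown to 6 dp, full precision carried).
Site B: N=182, proportions 0.791209, 0.065934, 0.021978, 0.065934, 0.054945, giving H' = 0.787183.
Difference = |0.995585 − 0.787183| = 0.208402, i.e. 0.208 to 3 decimal places.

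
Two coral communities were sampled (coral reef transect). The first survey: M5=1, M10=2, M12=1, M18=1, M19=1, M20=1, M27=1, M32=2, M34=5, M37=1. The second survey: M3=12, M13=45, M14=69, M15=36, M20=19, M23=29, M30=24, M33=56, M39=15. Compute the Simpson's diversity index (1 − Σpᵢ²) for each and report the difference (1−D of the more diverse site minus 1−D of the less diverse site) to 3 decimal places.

The first survey: N=16, proportions 0.0625, 0.125, 0.0625, 0.0625, 0.0625, 0.0625, 0.0625, 0.125, 0.3125, 0.0625, giving 1−D = 0.84375 (working shown to 5 dp, full precision carried).
The second survey: N=305, proportions 0.03934, 0.14754, 0.22623, 0.11803, 0.0623, 0.09508, 0.07869, 0.18361, 0.04918, giving 1−D = 0.85633.
Difference = |0.84375 − 0.85633| = 0.01258, i.e. 0.013 to 3 decimal places.

0.013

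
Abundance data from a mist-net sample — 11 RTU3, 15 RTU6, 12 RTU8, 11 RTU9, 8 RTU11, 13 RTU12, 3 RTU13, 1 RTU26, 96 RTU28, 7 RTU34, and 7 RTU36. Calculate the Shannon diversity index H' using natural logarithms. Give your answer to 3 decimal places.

1.726

Total N = 11+15+12+11+8+13+3+1+96+7+7 = 184, so the proportions are 0.05978, 0.08152, 0.06522, 0.05978, 0.04348, 0.07065, 0.0163, 0.00543, 0.52174, 0.03804, 0.03804 (working shown to 5 dp, full precision carried).
Each pᵢ ln pᵢ term: 0.05978×(-2.81704)=-0.16841, 0.08152×(-2.50689)=-0.20437, 0.06522×(-2.73003)=-0.17805, 0.05978×(-2.81704)=-0.16841, 0.04348×(-3.13549)=-0.13633, 0.07065×(-2.64999)=-0.18723, 0.0163×(-4.11632)=-0.06711, 0.00543×(-5.21494)=-0.02834, 0.52174×(-0.65059)=-0.33944, 0.03804×(-3.26903)=-0.12437, 0.03804×(-3.26903)=-0.12437.
Sum = -1.72641, so H' = 1.726.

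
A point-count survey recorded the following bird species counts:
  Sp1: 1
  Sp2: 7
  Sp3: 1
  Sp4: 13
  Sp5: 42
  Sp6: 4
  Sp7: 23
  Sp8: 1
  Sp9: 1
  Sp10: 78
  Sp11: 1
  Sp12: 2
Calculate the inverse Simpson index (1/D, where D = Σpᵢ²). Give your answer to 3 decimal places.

3.512

Total N = 1+7+1+13+42+4+23+1+1+78+1+2 = 174, so the proportions are 0.0057471, 0.0402299, 0.0057471, 0.0747126, 0.2413793, 0.0229885, 0.1321839, 0.0057471, 0.0057471, 0.4482759, 0.0057471, 0.0114943 (working shown to 7 dp, full precision carried).
D = 0.0057471² + 0.0402299² + 0.0057471² + 0.0747126² + 0.2413793² + 0.0229885² + 0.1321839² + 0.0057471² + 0.0057471² + 0.4482759² + 0.0057471² + 0.0114943² = 0.0000330 + 0.0016184 + 0.0000330 + 0.0055820 + 0.0582640 + 0.0005285 + 0.0174726 + 0.0000330 + 0.0000330 + 0.2009512 + 0.0000330 + 0.0001321 = 0.2847140.
So 1/D = 3.51230, i.e. 3.512 to 3 decimal places.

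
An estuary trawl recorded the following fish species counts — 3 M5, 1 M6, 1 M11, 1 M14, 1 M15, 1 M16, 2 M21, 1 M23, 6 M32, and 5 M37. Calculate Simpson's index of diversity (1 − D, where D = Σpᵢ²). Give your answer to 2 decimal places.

0.83

Total N = 3+1+1+1+1+1+2+1+6+5 = 22, so the proportions are 0.1364, 0.0455, 0.0455, 0.0455, 0.0455, 0.0455, 0.0909, 0.0455, 0.2727, 0.2273 (working shown to 4 dp, full precision carried).
D = 0.1364² + 0.0455² + 0.0455² + 0.0455² + 0.0455² + 0.0455² + 0.0909² + 0.0455² + 0.2727² + 0.2273² = 0.0186 + 0.0021 + 0.0021 + 0.0021 + 0.0021 + 0.0021 + 0.0083 + 0.0021 + 0.0744 + 0.0517 = 0.1653.
So 1 − D = 0.8347, i.e. 0.83 to 2 decimal places.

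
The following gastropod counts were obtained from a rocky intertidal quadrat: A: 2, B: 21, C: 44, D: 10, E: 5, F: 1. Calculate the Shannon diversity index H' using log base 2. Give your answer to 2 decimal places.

Total N = 2+21+44+10+5+1 = 83, so the proportions are 0.0241, 0.253, 0.5301, 0.1205, 0.0602, 0.012 (working shown to 4 dp, full precision carried).
Each pᵢ log₂ pᵢ term: 0.0241×(-5.3750)=-0.1295, 0.253×(-1.9827)=-0.5017, 0.5301×(-0.9156)=-0.4854, 0.1205×(-3.0531)=-0.3678, 0.0602×(-4.0531)=-0.2442, 0.012×(-6.3750)=-0.0768.
Sum = -1.8054, so H' = 1.81.

1.81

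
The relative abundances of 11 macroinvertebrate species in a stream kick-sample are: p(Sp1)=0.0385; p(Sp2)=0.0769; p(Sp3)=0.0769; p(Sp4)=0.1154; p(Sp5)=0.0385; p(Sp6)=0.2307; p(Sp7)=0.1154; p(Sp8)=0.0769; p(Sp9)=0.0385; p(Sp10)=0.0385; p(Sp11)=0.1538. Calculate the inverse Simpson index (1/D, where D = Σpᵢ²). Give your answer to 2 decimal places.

7.86

D = 0.0385² + 0.0769² + 0.0769² + 0.1154² + 0.0385² + 0.2307² + 0.1154² + 0.0769² + 0.0385² + 0.0385² + 0.1538² = 0.001482 + 0.005914 + 0.005914 + 0.013317 + 0.001482 + 0.053222 + 0.013317 + 0.005914 + 0.001482 + 0.001482 + 0.023654 = 0.127181 (working shown to 6 dp, full precision carried).
So 1/D = 7.8628, i.e. 7.86 to 2 decimal places.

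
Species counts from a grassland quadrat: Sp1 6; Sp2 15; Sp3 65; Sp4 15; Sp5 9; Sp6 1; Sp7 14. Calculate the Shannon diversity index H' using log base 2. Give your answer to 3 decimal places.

2.118

Total N = 6+15+65+15+9+1+14 = 125, so the proportions are 0.048, 0.12, 0.52, 0.12, 0.072, 0.008, 0.112 (working shown to 5 dp, full precision carried).
Each pᵢ log₂ pᵢ term: 0.048×(-4.38082)=-0.21028, 0.12×(-3.05889)=-0.36707, 0.52×(-0.94342)=-0.49058, 0.12×(-3.05889)=-0.36707, 0.072×(-3.79586)=-0.27330, 0.008×(-6.96578)=-0.05573, 0.112×(-3.15843)=-0.35374.
Sum = -2.11776, so H' = 2.118.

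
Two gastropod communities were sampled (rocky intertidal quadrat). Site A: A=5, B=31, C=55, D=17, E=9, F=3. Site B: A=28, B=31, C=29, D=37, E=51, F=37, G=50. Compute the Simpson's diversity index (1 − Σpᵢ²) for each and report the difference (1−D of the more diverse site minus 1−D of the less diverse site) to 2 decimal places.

Site A: N=120, proportions 0.04167, 0.25833, 0.45833, 0.14167, 0.075, 0.025, giving 1−D = 0.69514 (working shown to 5 dp, full precision carried).
Site B: N=263, proportions 0.10646, 0.11787, 0.11027, 0.14068, 0.19392, 0.14068, 0.19011, giving 1−D = 0.84928.
Difference = |0.69514 − 0.84928| = 0.15414, i.e. 0.15 to 2 decimal places.

0.15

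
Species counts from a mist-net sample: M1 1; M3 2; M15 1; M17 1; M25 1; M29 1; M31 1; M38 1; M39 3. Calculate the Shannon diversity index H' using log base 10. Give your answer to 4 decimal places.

Total N = 1+2+1+1+1+1+1+1+3 = 12, so the proportions are 0.083333, 0.166667, 0.083333, 0.083333, 0.083333, 0.083333, 0.083333, 0.083333, 0.25 (working shown to 6 dp, full precision carried).
Each pᵢ log₁₀ pᵢ term: 0.083333×(-1.079181)=-0.089932, 0.166667×(-0.778151)=-0.129692, 0.083333×(-1.079181)=-0.089932, 0.083333×(-1.079181)=-0.089932, 0.083333×(-1.079181)=-0.089932, 0.083333×(-1.079181)=-0.089932, 0.083333×(-1.079181)=-0.089932, 0.083333×(-1.079181)=-0.089932, 0.25×(-0.602060)=-0.150515.
Sum = -0.909729, so H' = 0.9097.

0.9097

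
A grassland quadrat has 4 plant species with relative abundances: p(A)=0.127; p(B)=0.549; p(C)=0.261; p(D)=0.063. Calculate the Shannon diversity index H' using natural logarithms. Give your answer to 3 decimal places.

1.116

Each pᵢ ln pᵢ term (working shown to 5 dp, full precision carried): 0.127×(-2.06357)=-0.26207, 0.549×(-0.59966)=-0.32921, 0.261×(-1.34323)=-0.35058, 0.063×(-2.76462)=-0.17417.
Sum = -1.11604, so H' = 1.116.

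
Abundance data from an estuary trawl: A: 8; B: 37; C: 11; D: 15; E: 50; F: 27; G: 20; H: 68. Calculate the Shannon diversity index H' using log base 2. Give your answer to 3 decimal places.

2.695

Total N = 8+37+11+15+50+27+20+68 = 236, so the proportions are 0.0339, 0.15678, 0.04661, 0.06356, 0.21186, 0.11441, 0.08475, 0.28814 (working shown to 5 dp, full precision carried).
Each pᵢ log₂ pᵢ term: 0.0339×(-4.88264)=-0.16551, 0.15678×(-2.67319)=-0.41910, 0.04661×(-4.42321)=-0.20617, 0.06356×(-3.97575)=-0.25270, 0.21186×(-2.23879)=-0.47432, 0.11441×(-3.12776)=-0.35784, 0.08475×(-3.56071)=-0.30176, 0.28814×(-1.79518)=-0.51726.
Sum = -2.69464, so H' = 2.695.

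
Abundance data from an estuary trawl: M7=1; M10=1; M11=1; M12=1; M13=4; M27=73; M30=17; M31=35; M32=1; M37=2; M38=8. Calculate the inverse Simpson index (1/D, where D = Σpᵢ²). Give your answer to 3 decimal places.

2.991

Total N = 1+1+1+1+4+73+17+35+1+2+8 = 144, so the proportions are 0.006944, 0.006944, 0.006944, 0.006944, 0.027778, 0.506944, 0.118056, 0.243056, 0.006944, 0.013889, 0.055556 (working shown to 6 dp, full precision carried).
D = 0.006944² + 0.006944² + 0.006944² + 0.006944² + 0.027778² + 0.506944² + 0.118056² + 0.243056² + 0.006944² + 0.013889² + 0.055556² = 0.000048 + 0.000048 + 0.000048 + 0.000048 + 0.000772 + 0.256993 + 0.013937 + 0.059076 + 0.000048 + 0.000193 + 0.003086 = 0.334298.
So 1/D = 2.99134, i.e. 2.991 to 3 decimal places.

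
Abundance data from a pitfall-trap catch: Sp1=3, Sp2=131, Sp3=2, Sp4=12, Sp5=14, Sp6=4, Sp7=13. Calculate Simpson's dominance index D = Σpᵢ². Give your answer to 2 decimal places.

0.55

Total N = 3+131+2+12+14+4+13 = 179, so the proportions are 0.0168, 0.7318, 0.0112, 0.067, 0.0782, 0.0223, 0.0726 (working shown to 4 dp, full precision carried).
D = 0.0168² + 0.7318² + 0.0112² + 0.067² + 0.0782² + 0.0223² + 0.0726² = 0.0003 + 0.5356 + 0.0001 + 0.0045 + 0.0061 + 0.0005 + 0.0053 = 0.5524.
To 2 decimal places, D = 0.55.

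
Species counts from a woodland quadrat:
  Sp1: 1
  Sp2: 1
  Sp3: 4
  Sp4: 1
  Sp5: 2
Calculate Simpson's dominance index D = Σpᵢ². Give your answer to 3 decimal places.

0.284

Total N = 1+1+4+1+2 = 9, so the proportions are 0.11111, 0.11111, 0.44444, 0.11111, 0.22222 (working shown to 5 dp, full precision carried).
D = 0.11111² + 0.11111² + 0.44444² + 0.11111² + 0.22222² = 0.01235 + 0.01235 + 0.19753 + 0.01235 + 0.04938 = 0.28395.
To 3 decimal places, D = 0.284.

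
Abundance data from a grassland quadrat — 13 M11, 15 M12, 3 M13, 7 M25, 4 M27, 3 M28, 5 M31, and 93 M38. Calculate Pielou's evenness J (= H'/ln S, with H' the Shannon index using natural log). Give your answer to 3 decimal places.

Total N = 13+15+3+7+4+3+5+93 = 143, so the proportions are 0.09091, 0.1049, 0.02098, 0.04895, 0.02797, 0.02098, 0.03497, 0.65035 (working shown to 5 dp, full precision carried).
H' = −Σ pᵢ ln pᵢ = −((-0.21799) + (-0.23652) + (-0.08107) + (-0.14768) + (-0.10004) + (-0.08107) + (-0.11725) + (-0.27981)) = 1.26143.
With S = 8 species, ln S = 2.07944, so J = 1.26143/2.07944 = 0.60662, i.e. 0.607 to 3 decimal places.

0.607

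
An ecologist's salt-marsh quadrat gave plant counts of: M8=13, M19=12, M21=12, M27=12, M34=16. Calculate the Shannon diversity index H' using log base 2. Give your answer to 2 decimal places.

2.31

Total N = 13+12+12+12+16 = 65, so the proportions are 0.2, 0.1846, 0.1846, 0.1846, 0.2462 (working shown to 4 dp, full precision carried).
Each pᵢ log₂ pᵢ term: 0.2×(-2.3219)=-0.4644, 0.1846×(-2.4374)=-0.4500, 0.1846×(-2.4374)=-0.4500, 0.1846×(-2.4374)=-0.4500, 0.2462×(-2.0224)=-0.4978.
Sum = -2.3121, so H' = 2.31.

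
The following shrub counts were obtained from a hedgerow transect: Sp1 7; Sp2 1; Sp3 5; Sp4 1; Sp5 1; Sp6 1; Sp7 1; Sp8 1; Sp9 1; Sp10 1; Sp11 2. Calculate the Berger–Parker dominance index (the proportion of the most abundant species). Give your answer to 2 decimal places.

0.32

Total N = 7+1+5+1+1+1+1+1+1+1+2 = 22, so the proportions are 0.3182, 0.0455, 0.2273, 0.0455, 0.0455, 0.0455, 0.0455, 0.0455, 0.0455, 0.0455, 0.0909 (working shown to 4 dp, full precision carried).
The largest proportion is 0.3182, i.e. d = 0.32 to 2 decimal places.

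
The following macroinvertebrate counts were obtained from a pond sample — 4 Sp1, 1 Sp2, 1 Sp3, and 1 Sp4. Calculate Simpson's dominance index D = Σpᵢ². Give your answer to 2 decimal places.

Total N = 4+1+1+1 = 7, so the proportions are 0.5714, 0.1429, 0.1429, 0.1429 (working shown to 4 dp, full precision carried).
D = 0.5714² + 0.1429² + 0.1429² + 0.1429² = 0.3265 + 0.0204 + 0.0204 + 0.0204 = 0.3878.
To 2 decimal places, D = 0.39.

0.39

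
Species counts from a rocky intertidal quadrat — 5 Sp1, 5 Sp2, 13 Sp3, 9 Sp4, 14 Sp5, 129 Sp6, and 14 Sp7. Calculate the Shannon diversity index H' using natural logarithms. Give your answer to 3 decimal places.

1.168

Total N = 5+5+13+9+14+129+14 = 189, so the proportions are 0.02646, 0.02646, 0.06878, 0.04762, 0.07407, 0.68254, 0.07407 (working shown to 5 dp, full precision carried).
Each pᵢ ln pᵢ term: 0.02646×(-3.63231)=-0.09609, 0.02646×(-3.63231)=-0.09609, 0.06878×(-2.67680)=-0.18412, 0.04762×(-3.04452)=-0.14498, 0.07407×(-2.60269)=-0.19279, 0.68254×(-0.38193)=-0.26069, 0.07407×(-2.60269)=-0.19279.
Sum = -1.16755, so H' = 1.168.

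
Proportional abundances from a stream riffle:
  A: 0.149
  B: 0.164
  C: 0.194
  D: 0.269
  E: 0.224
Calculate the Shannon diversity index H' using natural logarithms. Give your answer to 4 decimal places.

1.5866

Each pᵢ ln pᵢ term (working shown to 6 dp, full precision carried): 0.149×(-1.903809)=-0.283668, 0.164×(-1.807889)=-0.296494, 0.194×(-1.639897)=-0.318140, 0.269×(-1.313044)=-0.353209, 0.224×(-1.496109)=-0.335128.
Sum = -1.586639, so H' = 1.5866.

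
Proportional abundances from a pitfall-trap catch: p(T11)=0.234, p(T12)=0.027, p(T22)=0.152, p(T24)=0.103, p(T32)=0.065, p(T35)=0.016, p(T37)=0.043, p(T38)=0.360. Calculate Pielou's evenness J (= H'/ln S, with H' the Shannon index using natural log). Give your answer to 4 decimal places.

0.8198

H' = −Σ pᵢ ln pᵢ = −((-0.339870) + (-0.097522) + (-0.286349) + (-0.234122) + (-0.177669) + (-0.066163) + (-0.135302) + (-0.367794)) = 1.704790 (working shown to 6 dp, full precision carried).
With S = 8 species, ln S = 2.079442, so J = 1.704790/2.079442 = 0.819831, i.e. 0.8198 to 4 decimal places.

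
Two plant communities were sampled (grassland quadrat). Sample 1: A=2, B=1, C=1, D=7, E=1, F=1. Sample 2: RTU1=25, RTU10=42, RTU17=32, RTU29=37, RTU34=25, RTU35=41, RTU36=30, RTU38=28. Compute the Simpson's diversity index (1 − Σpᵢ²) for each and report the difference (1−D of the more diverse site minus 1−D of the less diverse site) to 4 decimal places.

0.2075

Sample 1: N=13, proportions 0.153846, 0.076923, 0.076923, 0.538462, 0.076923, 0.076923, giving 1−D = 0.662722 (working shown to 6 dp, full precision carried).
Sample 2: N=260, proportions 0.096154, 0.161538, 0.123077, 0.142308, 0.096154, 0.157692, 0.115385, 0.107692, giving 1−D = 0.870237.
Difference = |0.662722 − 0.870237| = 0.207515, i.e. 0.2075 to 4 decimal places.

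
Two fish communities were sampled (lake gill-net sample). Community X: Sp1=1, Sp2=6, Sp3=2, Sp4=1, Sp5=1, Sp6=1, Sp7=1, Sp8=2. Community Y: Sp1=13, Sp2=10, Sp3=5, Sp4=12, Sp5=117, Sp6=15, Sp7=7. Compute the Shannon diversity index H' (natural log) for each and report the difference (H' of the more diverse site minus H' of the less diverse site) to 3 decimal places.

0.561

Community X: N=15, proportions 0.06667, 0.4, 0.13333, 0.06667, 0.06667, 0.06667, 0.06667, 0.13333, giving H' = 1.80651 (working shown to 5 dp, full precision carried).
Community Y: N=179, proportions 0.07263, 0.05587, 0.02793, 0.06704, 0.65363, 0.0838, 0.03911, giving H' = 1.24519.
Difference = |1.80651 − 1.24519| = 0.56132, i.e. 0.561 to 3 decimal places.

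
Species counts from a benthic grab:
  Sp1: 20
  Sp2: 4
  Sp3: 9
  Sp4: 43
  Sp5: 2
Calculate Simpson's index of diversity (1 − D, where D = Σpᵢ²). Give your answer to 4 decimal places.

Total N = 20+4+9+43+2 = 78, so the proportions are 0.25641, 0.051282, 0.115385, 0.551282, 0.025641 (working shown to 6 dp, full precision carried).
D = 0.25641² + 0.051282² + 0.115385² + 0.551282² + 0.025641² = 0.065746 + 0.002630 + 0.013314 + 0.303912 + 0.000657 = 0.386259.
So 1 − D = 0.613741, i.e. 0.6137 to 4 decimal places.

0.6137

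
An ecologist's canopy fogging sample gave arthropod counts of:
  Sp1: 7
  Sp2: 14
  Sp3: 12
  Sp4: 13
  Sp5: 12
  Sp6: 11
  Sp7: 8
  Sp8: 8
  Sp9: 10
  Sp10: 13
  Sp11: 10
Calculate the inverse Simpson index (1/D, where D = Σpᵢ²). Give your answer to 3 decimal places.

Total N = 7+14+12+13+12+11+8+8+10+13+10 = 118, so the proportions are 0.05932203, 0.11864407, 0.10169492, 0.11016949, 0.10169492, 0.09322034, 0.06779661, 0.06779661, 0.08474576, 0.11016949, 0.08474576 (working shown to 8 dp, full precision carried).
D = 0.05932203² + 0.11864407² + 0.10169492² + 0.11016949² + 0.10169492² + 0.09322034² + 0.06779661² + 0.06779661² + 0.08474576² + 0.11016949² + 0.08474576² = 0.00351910 + 0.01407641 + 0.01034186 + 0.01213732 + 0.01034186 + 0.00869003 + 0.00459638 + 0.00459638 + 0.00718184 + 0.01213732 + 0.00718184 = 0.09480034.
So 1/D = 10.54848, i.e. 10.548 to 3 decimal places.

10.548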